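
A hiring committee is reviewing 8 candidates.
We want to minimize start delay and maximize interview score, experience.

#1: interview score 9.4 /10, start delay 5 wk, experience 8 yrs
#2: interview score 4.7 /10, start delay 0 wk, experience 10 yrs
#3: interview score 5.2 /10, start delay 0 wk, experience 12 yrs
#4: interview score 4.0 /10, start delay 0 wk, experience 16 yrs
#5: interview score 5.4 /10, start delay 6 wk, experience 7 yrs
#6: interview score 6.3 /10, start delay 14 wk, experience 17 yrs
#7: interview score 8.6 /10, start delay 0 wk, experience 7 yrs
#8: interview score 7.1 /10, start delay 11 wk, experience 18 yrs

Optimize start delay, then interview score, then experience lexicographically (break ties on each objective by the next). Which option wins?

First minimize start delay: best is 0, kept {#2, #3, #4, #7}.
Then maximize interview score: best is 8.6, kept {#7}.

#7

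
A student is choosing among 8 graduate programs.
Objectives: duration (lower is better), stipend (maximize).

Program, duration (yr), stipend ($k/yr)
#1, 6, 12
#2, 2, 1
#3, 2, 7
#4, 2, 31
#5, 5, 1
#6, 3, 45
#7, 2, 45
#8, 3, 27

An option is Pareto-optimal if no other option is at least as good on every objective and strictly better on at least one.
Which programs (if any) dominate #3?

#4, #7

#4: duration 2≤2, stipend 31≥7 — dominates #3.
#7: duration 2≤2, stipend 45≥7 — dominates #3.
Others (#1, #2, #5, #6, #8) are each worse than #3 on at least one objective.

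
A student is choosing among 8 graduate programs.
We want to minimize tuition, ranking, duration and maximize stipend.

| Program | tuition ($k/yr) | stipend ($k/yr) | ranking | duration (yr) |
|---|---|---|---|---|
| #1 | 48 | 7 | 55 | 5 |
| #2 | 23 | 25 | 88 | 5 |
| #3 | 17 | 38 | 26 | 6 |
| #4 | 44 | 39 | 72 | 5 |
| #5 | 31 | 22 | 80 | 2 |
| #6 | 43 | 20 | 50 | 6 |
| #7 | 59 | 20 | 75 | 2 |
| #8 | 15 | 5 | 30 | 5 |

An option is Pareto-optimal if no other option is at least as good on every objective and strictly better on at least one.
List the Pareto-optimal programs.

#1, #2, #3, #4, #5, #7, #8

#1: not dominated.
#2: not dominated.
#3: not dominated (best ranking).
#4: not dominated (best stipend).
#5: not dominated.
#6: dominated by #3 (tuition 17≤43, stipend 38≥20, ranking 26≤50, duration 6≤6).
#7: not dominated.
#8: not dominated (best tuition).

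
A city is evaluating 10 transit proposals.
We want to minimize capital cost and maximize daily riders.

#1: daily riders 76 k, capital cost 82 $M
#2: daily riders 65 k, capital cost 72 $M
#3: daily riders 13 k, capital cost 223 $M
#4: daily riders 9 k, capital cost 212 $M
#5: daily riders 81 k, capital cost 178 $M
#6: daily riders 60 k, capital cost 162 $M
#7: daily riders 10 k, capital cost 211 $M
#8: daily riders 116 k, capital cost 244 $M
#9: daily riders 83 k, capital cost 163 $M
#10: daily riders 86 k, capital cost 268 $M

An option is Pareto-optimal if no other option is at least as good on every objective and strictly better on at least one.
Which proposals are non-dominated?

#1: not dominated.
#2: not dominated (best capital cost).
#3: dominated by #1 (daily riders 76≥13, capital cost 82≤223).
#4: dominated by #1 (daily riders 76≥9, capital cost 82≤212).
#5: dominated by #9 (daily riders 83≥81, capital cost 163≤178).
#6: dominated by #1 (daily riders 76≥60, capital cost 82≤162).
#7: dominated by #1 (daily riders 76≥10, capital cost 82≤211).
#8: not dominated (best daily riders).
#9: not dominated.
#10: dominated by #8 (daily riders 116≥86, capital cost 244≤268).

#1, #2, #8, #9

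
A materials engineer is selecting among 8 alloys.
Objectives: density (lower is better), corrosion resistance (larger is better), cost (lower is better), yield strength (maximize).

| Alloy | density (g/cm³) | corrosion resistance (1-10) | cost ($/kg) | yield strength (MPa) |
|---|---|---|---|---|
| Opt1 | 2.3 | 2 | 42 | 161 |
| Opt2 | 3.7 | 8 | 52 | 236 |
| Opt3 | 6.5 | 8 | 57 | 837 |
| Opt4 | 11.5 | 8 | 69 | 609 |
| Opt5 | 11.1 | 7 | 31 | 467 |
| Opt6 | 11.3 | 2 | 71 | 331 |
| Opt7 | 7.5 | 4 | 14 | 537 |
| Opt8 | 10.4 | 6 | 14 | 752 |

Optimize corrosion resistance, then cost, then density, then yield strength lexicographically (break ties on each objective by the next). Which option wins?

First maximize corrosion resistance: best is 8, kept {Opt2, Opt3, Opt4}.
Then minimize cost: best is 52, kept {Opt2}.

Opt2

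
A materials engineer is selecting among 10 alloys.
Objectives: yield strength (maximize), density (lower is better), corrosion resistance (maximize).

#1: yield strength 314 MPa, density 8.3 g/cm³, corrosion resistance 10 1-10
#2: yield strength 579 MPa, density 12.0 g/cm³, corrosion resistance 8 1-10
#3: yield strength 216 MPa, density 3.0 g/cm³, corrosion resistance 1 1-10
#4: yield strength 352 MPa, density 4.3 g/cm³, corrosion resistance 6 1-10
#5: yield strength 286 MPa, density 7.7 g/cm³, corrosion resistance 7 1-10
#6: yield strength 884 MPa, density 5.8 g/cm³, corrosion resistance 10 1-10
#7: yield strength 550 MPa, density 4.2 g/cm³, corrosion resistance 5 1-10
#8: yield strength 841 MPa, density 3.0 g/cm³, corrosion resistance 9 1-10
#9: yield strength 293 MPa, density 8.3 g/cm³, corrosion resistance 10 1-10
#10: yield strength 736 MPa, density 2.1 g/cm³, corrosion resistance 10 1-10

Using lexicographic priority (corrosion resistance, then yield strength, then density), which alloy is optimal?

#6

First maximize corrosion resistance: best is 10, kept {#1, #6, #9, #10}.
Then maximize yield strength: best is 884, kept {#6}.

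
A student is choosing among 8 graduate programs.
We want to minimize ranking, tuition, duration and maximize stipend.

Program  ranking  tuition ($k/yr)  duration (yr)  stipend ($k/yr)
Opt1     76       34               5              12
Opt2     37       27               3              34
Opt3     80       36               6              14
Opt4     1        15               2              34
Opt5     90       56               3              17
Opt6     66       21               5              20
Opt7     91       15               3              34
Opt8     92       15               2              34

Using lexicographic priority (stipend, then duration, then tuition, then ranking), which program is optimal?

First maximize stipend: best is 34, kept {Opt2, Opt4, Opt7, Opt8}.
Then minimize duration: best is 2, kept {Opt4, Opt8}.
Then minimize tuition: best is 15, kept {Opt4, Opt8}.
Then minimize ranking: best is 1, kept {Opt4}.

Opt4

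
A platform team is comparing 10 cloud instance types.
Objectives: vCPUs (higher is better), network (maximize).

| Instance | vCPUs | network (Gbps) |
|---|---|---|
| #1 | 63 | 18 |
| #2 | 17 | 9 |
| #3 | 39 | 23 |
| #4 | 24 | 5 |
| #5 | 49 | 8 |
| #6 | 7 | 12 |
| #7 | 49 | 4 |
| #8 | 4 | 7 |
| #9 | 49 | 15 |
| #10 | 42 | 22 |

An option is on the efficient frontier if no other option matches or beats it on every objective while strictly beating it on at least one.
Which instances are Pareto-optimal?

#1, #3, #10

#1: not dominated (best vCPUs).
#2: dominated by #1 (vCPUs 63≥17, network 18≥9).
#3: not dominated (best network).
#4: dominated by #1 (vCPUs 63≥24, network 18≥5).
#5: dominated by #1 (vCPUs 63≥49, network 18≥8).
#6: dominated by #1 (vCPUs 63≥7, network 18≥12).
#7: dominated by #1 (vCPUs 63≥49, network 18≥4).
#8: dominated by #1 (vCPUs 63≥4, network 18≥7).
#9: dominated by #1 (vCPUs 63≥49, network 18≥15).
#10: not dominated.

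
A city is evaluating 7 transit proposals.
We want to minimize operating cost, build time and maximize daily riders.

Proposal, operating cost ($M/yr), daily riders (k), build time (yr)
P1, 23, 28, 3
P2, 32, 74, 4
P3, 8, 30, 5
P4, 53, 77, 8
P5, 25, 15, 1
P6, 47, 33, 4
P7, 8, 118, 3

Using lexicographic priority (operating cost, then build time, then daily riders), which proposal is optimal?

P7

First minimize operating cost: best is 8, kept {P3, P7}.
Then minimize build time: best is 3, kept {P7}.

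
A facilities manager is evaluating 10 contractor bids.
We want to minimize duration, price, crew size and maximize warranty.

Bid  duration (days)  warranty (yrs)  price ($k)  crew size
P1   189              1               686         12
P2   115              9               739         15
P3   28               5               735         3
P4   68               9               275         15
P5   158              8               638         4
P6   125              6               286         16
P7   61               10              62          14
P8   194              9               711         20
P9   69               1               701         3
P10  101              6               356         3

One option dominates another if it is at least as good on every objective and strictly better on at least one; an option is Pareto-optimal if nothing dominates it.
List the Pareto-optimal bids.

P3, P5, P7, P9, P10

P1: dominated by P5 (duration 158≤189, warranty 8≥1, price 638≤686, crew size 4≤12).
P2: dominated by P4 (duration 68≤115, warranty 9≥9, price 275≤739, crew size 15≤15).
P3: not dominated (best duration).
P4: dominated by P7 (duration 61≤68, warranty 10≥9, price 62≤275, crew size 14≤15).
P5: not dominated.
P6: dominated by P4 (duration 68≤125, warranty 9≥6, price 275≤286, crew size 15≤16).
P7: not dominated (best warranty).
P8: dominated by P4 (duration 68≤194, warranty 9≥9, price 275≤711, crew size 15≤20).
P9: not dominated.
P10: not dominated.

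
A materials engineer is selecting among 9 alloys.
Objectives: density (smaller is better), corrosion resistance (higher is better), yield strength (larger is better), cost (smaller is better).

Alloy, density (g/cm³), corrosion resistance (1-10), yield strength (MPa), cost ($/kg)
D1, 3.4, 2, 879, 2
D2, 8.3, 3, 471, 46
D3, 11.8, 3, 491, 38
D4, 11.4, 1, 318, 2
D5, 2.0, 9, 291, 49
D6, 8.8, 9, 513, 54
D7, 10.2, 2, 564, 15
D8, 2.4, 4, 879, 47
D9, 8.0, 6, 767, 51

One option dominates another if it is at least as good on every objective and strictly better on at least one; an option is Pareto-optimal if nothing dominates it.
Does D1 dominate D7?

D1 vs D7: density 3.4≤10.2, corrosion resistance 2≥2, yield strength 879≥564, cost 2≤15 — D1 is at least as good on every objective with at least one strict improvement.

Yes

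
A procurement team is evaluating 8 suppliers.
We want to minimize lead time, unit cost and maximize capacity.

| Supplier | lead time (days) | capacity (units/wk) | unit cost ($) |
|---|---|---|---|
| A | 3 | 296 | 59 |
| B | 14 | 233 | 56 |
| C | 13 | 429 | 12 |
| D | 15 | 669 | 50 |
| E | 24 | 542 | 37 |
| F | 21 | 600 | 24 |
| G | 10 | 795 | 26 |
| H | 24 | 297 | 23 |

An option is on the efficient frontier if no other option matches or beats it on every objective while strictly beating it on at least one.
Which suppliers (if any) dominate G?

none

A: worse on capacity (296 vs 795).
B: worse on lead time (14 vs 10).
C: worse on lead time (13 vs 10).
D: worse on lead time (15 vs 10).
E: worse on lead time (24 vs 10).
F: worse on lead time (21 vs 10).
H: worse on lead time (24 vs 10).
No option dominates G.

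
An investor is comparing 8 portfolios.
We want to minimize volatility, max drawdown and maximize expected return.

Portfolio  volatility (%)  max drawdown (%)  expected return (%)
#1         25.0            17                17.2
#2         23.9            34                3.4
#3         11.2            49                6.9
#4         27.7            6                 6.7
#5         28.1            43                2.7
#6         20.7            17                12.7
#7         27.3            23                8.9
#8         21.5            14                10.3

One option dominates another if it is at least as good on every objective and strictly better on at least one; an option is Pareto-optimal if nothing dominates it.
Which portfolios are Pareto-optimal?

#1, #3, #4, #6, #8

#1: not dominated (best expected return).
#2: dominated by #6 (volatility 20.7≤23.9, max drawdown 17≤34, expected return 12.7≥3.4).
#3: not dominated (best volatility).
#4: not dominated (best max drawdown).
#5: dominated by #1 (volatility 25.0≤28.1, max drawdown 17≤43, expected return 17.2≥2.7).
#6: not dominated.
#7: dominated by #1 (volatility 25.0≤27.3, max drawdown 17≤23, expected return 17.2≥8.9).
#8: not dominated.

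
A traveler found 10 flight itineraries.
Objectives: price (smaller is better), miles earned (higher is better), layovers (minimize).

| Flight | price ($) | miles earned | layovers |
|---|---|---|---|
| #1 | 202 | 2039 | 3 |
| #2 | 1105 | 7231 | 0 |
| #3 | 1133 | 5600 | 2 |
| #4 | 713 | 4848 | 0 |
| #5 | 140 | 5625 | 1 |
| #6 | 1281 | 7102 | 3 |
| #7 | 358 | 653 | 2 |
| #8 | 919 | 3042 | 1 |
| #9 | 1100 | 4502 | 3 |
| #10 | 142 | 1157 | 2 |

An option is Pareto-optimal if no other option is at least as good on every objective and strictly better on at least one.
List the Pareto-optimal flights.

#2, #4, #5

#1: dominated by #5 (price 140≤202, miles earned 5625≥2039, layovers 1≤3).
#2: not dominated (best miles earned).
#3: dominated by #2 (price 1105≤1133, miles earned 7231≥5600, layovers 0≤2).
#4: not dominated.
#5: not dominated (best price).
#6: dominated by #2 (price 1105≤1281, miles earned 7231≥7102, layovers 0≤3).
#7: dominated by #5 (price 140≤358, miles earned 5625≥653, layovers 1≤2).
#8: dominated by #4 (price 713≤919, miles earned 4848≥3042, layovers 0≤1).
#9: dominated by #4 (price 713≤1100, miles earned 4848≥4502, layovers 0≤3).
#10: dominated by #5 (price 140≤142, miles earned 5625≥1157, layovers 1≤2).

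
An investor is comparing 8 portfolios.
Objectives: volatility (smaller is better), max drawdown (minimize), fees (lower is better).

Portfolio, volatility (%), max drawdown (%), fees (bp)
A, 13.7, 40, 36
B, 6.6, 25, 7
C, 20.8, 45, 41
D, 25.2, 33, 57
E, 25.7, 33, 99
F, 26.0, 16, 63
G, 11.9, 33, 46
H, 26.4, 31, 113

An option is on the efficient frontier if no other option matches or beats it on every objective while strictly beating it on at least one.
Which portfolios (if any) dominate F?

A: worse on max drawdown (40 vs 16).
B: worse on max drawdown (25 vs 16).
C: worse on max drawdown (45 vs 16).
D: worse on max drawdown (33 vs 16).
E: worse on max drawdown (33 vs 16).
G: worse on max drawdown (33 vs 16).
H: worse on volatility (26.4 vs 26.0).
No option dominates F.

none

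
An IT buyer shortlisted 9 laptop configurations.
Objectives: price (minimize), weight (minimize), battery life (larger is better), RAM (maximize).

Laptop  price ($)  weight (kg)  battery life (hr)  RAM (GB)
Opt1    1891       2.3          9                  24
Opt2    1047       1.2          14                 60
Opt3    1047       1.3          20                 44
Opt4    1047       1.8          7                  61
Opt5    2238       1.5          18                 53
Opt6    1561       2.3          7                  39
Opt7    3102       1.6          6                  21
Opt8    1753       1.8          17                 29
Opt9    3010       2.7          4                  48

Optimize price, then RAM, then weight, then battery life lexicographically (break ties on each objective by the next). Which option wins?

Opt4

First minimize price: best is 1047, kept {Opt2, Opt3, Opt4}.
Then maximize RAM: best is 61, kept {Opt4}.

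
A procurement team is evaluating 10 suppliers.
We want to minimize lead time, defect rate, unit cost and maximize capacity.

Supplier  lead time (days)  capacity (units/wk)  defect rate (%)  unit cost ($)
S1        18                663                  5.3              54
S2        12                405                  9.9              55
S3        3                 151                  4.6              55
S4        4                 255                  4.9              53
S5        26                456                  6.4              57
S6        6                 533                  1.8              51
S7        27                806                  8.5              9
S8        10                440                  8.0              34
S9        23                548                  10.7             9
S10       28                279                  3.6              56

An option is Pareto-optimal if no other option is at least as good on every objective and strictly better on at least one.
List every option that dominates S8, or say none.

S1: worse on lead time (18 vs 10).
S2: worse on lead time (12 vs 10).
S3: worse on capacity (151 vs 440).
S4: worse on capacity (255 vs 440).
S5: worse on lead time (26 vs 10).
S6: worse on unit cost (51 vs 34).
S7: worse on lead time (27 vs 10).
S9: worse on lead time (23 vs 10).
S10: worse on lead time (28 vs 10).
No option dominates S8.

none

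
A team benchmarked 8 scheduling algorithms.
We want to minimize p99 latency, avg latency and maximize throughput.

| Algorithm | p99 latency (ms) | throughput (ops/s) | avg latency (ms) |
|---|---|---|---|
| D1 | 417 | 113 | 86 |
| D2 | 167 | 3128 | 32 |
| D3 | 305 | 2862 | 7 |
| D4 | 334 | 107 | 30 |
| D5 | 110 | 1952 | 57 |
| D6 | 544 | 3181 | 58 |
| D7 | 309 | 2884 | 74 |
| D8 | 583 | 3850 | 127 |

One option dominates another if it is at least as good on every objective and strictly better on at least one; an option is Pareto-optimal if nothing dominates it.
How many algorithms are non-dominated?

D1: dominated by D2 (p99 latency 167≤417, throughput 3128≥113, avg latency 32≤86).
D2: not dominated.
D3: not dominated (best avg latency).
D4: dominated by D3 (p99 latency 305≤334, throughput 2862≥107, avg latency 7≤30).
D5: not dominated (best p99 latency).
D6: not dominated.
D7: dominated by D2 (p99 latency 167≤309, throughput 3128≥2884, avg latency 32≤74).
D8: not dominated (best throughput).
Pareto-optimal: D2, D3, D5, D6, D8 → 5.

5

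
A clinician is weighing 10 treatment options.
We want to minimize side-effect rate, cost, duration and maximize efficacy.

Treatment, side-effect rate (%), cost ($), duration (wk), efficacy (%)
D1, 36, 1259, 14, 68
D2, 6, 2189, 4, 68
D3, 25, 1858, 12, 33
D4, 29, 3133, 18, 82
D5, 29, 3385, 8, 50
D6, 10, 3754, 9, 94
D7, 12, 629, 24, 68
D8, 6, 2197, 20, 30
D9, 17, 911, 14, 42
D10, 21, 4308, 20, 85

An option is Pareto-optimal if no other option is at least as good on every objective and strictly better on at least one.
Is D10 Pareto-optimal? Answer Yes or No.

D6 vs D10: side-effect rate 10≤21, cost 3754≤4308, duration 9≤20, efficacy 94≥85 — D6 is at least as good on every objective and strictly better on at least one, so D6 dominates D10.

No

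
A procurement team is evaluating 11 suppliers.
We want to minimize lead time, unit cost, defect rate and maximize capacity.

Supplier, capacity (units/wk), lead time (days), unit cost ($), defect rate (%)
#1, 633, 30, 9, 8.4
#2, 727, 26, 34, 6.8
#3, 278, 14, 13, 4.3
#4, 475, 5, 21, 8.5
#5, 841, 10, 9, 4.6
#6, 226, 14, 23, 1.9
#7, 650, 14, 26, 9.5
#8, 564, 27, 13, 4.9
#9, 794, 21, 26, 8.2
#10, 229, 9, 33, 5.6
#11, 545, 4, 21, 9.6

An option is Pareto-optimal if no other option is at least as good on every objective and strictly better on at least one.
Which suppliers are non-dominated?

#3, #4, #5, #6, #10, #11

#1: dominated by #5 (capacity 841≥633, lead time 10≤30, unit cost 9≤9, defect rate 4.6≤8.4).
#2: dominated by #5 (capacity 841≥727, lead time 10≤26, unit cost 9≤34, defect rate 4.6≤6.8).
#3: not dominated.
#4: not dominated.
#5: not dominated (best capacity).
#6: not dominated (best defect rate).
#7: dominated by #5 (capacity 841≥650, lead time 10≤14, unit cost 9≤26, defect rate 4.6≤9.5).
#8: dominated by #5 (capacity 841≥564, lead time 10≤27, unit cost 9≤13, defect rate 4.6≤4.9).
#9: dominated by #5 (capacity 841≥794, lead time 10≤21, unit cost 9≤26, defect rate 4.6≤8.2).
#10: not dominated.
#11: not dominated (best lead time).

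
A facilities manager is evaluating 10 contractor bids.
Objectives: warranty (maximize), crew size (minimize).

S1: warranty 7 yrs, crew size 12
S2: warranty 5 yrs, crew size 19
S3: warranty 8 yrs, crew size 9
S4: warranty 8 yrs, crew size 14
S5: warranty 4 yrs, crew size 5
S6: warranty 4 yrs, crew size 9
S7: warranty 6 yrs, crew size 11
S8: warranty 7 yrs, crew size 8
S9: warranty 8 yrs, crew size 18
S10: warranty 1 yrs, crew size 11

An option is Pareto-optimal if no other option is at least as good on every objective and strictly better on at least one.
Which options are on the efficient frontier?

S1: dominated by S3 (warranty 8≥7, crew size 9≤12).
S2: dominated by S1 (warranty 7≥5, crew size 12≤19).
S3: not dominated.
S4: dominated by S3 (warranty 8≥8, crew size 9≤14).
S5: not dominated (best crew size).
S6: dominated by S3 (warranty 8≥4, crew size 9≤9).
S7: dominated by S3 (warranty 8≥6, crew size 9≤11).
S8: not dominated.
S9: dominated by S3 (warranty 8≥8, crew size 9≤18).
S10: dominated by S3 (warranty 8≥1, crew size 9≤11).

S3, S5, S8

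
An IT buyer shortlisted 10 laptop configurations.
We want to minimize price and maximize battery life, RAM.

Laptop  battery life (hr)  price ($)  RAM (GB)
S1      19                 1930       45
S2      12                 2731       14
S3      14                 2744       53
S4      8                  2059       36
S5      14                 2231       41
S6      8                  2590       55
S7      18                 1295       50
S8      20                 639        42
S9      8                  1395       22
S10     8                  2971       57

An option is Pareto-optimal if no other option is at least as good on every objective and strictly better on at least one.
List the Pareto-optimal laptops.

S1, S3, S6, S7, S8, S10

S1: not dominated.
S2: dominated by S1 (battery life 19≥12, price 1930≤2731, RAM 45≥14).
S3: not dominated.
S4: dominated by S1 (battery life 19≥8, price 1930≤2059, RAM 45≥36).
S5: dominated by S1 (battery life 19≥14, price 1930≤2231, RAM 45≥41).
S6: not dominated.
S7: not dominated.
S8: not dominated (best battery life).
S9: dominated by S7 (battery life 18≥8, price 1295≤1395, RAM 50≥22).
S10: not dominated (best RAM).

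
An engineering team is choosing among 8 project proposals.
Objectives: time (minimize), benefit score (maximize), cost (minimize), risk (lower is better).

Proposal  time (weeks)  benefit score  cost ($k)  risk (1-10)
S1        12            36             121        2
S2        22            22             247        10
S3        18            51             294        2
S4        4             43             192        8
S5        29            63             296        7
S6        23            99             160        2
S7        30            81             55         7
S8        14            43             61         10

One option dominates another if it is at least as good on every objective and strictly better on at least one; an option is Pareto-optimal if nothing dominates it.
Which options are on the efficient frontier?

S1: not dominated.
S2: dominated by S1 (time 12≤22, benefit score 36≥22, cost 121≤247, risk 2≤10).
S3: not dominated.
S4: not dominated (best time).
S5: dominated by S6 (time 23≤29, benefit score 99≥63, cost 160≤296, risk 2≤7).
S6: not dominated (best benefit score).
S7: not dominated (best cost).
S8: not dominated.

S1, S3, S4, S6, S7, S8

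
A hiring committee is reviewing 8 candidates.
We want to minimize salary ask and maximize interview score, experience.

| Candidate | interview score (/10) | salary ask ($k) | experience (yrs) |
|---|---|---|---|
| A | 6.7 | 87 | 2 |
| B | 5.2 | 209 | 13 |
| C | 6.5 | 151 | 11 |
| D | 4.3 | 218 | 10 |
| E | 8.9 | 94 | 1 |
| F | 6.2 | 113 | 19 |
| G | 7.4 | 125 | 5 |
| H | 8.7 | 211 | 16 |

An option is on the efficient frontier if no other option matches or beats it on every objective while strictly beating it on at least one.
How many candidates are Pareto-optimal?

A: not dominated (best salary ask).
B: dominated by F (interview score 6.2≥5.2, salary ask 113≤209, experience 19≥13).
C: not dominated.
D: dominated by B (interview score 5.2≥4.3, salary ask 209≤218, experience 13≥10).
E: not dominated (best interview score).
F: not dominated (best experience).
G: not dominated.
H: not dominated.
Pareto-optimal: A, C, E, F, G, H → 6.

6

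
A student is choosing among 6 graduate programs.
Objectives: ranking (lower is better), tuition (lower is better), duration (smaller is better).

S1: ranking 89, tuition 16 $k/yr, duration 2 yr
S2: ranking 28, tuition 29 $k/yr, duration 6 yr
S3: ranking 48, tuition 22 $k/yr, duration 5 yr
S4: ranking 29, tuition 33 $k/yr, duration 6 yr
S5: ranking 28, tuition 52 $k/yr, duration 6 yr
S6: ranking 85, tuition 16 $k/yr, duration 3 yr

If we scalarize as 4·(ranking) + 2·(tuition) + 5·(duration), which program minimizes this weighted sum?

S1: 4·89 + 2·16 + 5·2 = 398
S2: 4·28 + 2·29 + 5·6 = 200
S3: 4·48 + 2·22 + 5·5 = 261
S4: 4·29 + 2·33 + 5·6 = 212
S5: 4·28 + 2·52 + 5·6 = 246
S6: 4·85 + 2·16 + 5·3 = 387
Lowest: S2 at 200.

S2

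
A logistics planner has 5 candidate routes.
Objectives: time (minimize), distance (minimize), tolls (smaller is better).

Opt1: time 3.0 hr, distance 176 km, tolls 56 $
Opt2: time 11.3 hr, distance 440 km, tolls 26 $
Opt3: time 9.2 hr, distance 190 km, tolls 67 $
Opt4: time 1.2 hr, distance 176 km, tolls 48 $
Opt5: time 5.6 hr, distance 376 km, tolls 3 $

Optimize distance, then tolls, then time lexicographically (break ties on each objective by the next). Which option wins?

Opt4

First minimize distance: best is 176, kept {Opt1, Opt4}.
Then minimize tolls: best is 48, kept {Opt4}.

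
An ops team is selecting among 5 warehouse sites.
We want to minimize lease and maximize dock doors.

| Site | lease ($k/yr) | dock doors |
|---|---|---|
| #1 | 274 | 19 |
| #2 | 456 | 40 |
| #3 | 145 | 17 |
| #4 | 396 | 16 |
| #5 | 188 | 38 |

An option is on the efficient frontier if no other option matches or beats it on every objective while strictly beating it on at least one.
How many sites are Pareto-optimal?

3

#1: dominated by #5 (lease 188≤274, dock doors 38≥19).
#2: not dominated (best dock doors).
#3: not dominated (best lease).
#4: dominated by #1 (lease 274≤396, dock doors 19≥16).
#5: not dominated.
Pareto-optimal: #2, #3, #5 → 3.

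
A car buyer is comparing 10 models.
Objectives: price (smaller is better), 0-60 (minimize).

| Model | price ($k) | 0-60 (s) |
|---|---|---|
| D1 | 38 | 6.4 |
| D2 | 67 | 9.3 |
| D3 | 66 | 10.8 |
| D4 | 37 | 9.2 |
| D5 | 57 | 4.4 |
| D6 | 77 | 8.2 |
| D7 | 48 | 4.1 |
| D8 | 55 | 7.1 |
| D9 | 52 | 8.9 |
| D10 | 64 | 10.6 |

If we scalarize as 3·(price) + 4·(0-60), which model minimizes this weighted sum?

D1

D1: 3·38 + 4·6.4 = 139.6
D2: 3·67 + 4·9.3 = 238.2
D3: 3·66 + 4·10.8 = 241.2
D4: 3·37 + 4·9.2 = 147.8
D5: 3·57 + 4·4.4 = 188.6
D6: 3·77 + 4·8.2 = 263.8
D7: 3·48 + 4·4.1 = 160.4
D8: 3·55 + 4·7.1 = 193.4
D9: 3·52 + 4·8.9 = 191.6
D10: 3·64 + 4·10.6 = 234.4
Lowest: D1 at 139.6.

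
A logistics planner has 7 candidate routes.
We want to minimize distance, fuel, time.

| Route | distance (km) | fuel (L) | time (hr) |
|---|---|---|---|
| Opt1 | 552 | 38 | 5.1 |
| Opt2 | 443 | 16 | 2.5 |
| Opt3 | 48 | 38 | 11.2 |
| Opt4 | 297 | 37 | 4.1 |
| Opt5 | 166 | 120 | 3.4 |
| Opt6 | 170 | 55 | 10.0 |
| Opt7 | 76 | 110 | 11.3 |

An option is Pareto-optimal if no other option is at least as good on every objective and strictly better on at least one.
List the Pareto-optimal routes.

Opt2, Opt3, Opt4, Opt5, Opt6

Opt1: dominated by Opt2 (distance 443≤552, fuel 16≤38, time 2.5≤5.1).
Opt2: not dominated (best fuel).
Opt3: not dominated (best distance).
Opt4: not dominated.
Opt5: not dominated.
Opt6: not dominated.
Opt7: dominated by Opt3 (distance 48≤76, fuel 38≤110, time 11.2≤11.3).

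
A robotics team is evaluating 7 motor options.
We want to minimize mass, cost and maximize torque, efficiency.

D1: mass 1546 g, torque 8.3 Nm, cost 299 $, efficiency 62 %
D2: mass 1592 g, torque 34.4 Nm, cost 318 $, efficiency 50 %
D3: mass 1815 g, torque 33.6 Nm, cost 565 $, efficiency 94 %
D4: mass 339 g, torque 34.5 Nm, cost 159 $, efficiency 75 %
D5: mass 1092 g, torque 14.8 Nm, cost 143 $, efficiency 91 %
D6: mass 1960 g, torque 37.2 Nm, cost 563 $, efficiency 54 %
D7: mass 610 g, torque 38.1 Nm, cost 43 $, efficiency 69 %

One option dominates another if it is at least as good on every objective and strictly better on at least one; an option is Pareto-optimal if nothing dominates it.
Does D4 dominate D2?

D4 vs D2: mass 339≤1592, torque 34.5≥34.4, cost 159≤318, efficiency 75≥50 — D4 is at least as good on every objective with at least one strict improvement.

Yes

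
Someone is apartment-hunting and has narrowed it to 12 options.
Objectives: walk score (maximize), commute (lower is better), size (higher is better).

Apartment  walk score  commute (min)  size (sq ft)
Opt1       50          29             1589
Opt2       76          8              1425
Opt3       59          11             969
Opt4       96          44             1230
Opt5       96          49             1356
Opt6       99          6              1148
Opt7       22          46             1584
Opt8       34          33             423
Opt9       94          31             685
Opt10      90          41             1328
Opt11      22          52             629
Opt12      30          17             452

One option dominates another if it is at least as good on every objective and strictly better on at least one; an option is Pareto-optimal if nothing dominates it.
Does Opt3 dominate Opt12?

Opt3 vs Opt12: walk score 59≥30, commute 11≤17, size 969≥452 — Opt3 is at least as good on every objective with at least one strict improvement.

Yes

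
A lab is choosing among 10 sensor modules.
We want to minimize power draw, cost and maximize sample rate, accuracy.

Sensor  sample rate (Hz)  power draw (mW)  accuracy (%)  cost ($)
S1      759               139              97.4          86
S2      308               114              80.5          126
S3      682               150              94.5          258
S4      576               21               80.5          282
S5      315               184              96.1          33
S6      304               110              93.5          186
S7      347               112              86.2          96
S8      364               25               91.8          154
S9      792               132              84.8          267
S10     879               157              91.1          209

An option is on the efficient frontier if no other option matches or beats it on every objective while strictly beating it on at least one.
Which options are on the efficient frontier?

S1: not dominated (best accuracy).
S2: dominated by S7 (sample rate 347≥308, power draw 112≤114, accuracy 86.2≥80.5, cost 96≤126).
S3: dominated by S1 (sample rate 759≥682, power draw 139≤150, accuracy 97.4≥94.5, cost 86≤258).
S4: not dominated (best power draw).
S5: not dominated (best cost).
S6: not dominated.
S7: not dominated.
S8: not dominated.
S9: not dominated.
S10: not dominated (best sample rate).

S1, S4, S5, S6, S7, S8, S9, S10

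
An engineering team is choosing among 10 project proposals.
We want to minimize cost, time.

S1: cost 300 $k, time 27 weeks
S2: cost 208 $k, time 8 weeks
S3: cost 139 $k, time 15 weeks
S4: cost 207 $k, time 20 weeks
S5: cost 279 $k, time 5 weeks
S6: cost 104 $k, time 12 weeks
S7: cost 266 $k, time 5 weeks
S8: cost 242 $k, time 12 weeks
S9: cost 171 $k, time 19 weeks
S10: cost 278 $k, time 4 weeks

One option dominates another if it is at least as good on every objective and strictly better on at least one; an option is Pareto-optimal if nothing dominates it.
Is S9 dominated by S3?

Yes

S3 vs S9: cost 139≤171, time 15≤19 — S3 is at least as good on every objective with at least one strict improvement.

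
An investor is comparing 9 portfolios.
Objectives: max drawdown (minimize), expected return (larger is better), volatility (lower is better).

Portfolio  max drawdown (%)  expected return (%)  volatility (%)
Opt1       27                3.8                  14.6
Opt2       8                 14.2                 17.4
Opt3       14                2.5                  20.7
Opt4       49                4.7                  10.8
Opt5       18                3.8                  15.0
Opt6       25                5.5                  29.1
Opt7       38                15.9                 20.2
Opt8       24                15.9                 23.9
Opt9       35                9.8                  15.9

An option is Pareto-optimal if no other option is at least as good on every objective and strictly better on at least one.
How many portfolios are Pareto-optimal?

Opt1: not dominated.
Opt2: not dominated (best max drawdown).
Opt3: dominated by Opt2 (max drawdown 8≤14, expected return 14.2≥2.5, volatility 17.4≤20.7).
Opt4: not dominated (best volatility).
Opt5: not dominated.
Opt6: dominated by Opt2 (max drawdown 8≤25, expected return 14.2≥5.5, volatility 17.4≤29.1).
Opt7: not dominated.
Opt8: not dominated.
Opt9: not dominated.
Pareto-optimal: Opt1, Opt2, Opt4, Opt5, Opt7, Opt8, Opt9 → 7.

7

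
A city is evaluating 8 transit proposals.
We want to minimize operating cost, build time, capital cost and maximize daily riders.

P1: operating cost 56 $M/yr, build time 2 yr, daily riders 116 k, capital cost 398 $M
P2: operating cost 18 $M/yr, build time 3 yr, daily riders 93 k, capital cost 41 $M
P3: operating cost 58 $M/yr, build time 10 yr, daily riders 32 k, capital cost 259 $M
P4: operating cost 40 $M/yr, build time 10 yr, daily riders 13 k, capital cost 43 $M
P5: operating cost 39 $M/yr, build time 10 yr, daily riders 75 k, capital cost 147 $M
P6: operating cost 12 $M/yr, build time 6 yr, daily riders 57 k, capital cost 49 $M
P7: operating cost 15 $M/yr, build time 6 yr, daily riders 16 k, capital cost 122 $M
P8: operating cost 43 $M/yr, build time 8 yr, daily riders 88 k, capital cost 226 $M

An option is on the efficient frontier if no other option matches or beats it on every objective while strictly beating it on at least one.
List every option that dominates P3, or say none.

P2, P5, P6, P8

P2: operating cost 18≤58, build time 3≤10, daily riders 93≥32, capital cost 41≤259 — dominates P3.
P5: operating cost 39≤58, build time 10≤10, daily riders 75≥32, capital cost 147≤259 — dominates P3.
P6: operating cost 12≤58, build time 6≤10, daily riders 57≥32, capital cost 49≤259 — dominates P3.
P8: operating cost 43≤58, build time 8≤10, daily riders 88≥32, capital cost 226≤259 — dominates P3.
Others (P1, P4, P7) are each worse than P3 on at least one objective.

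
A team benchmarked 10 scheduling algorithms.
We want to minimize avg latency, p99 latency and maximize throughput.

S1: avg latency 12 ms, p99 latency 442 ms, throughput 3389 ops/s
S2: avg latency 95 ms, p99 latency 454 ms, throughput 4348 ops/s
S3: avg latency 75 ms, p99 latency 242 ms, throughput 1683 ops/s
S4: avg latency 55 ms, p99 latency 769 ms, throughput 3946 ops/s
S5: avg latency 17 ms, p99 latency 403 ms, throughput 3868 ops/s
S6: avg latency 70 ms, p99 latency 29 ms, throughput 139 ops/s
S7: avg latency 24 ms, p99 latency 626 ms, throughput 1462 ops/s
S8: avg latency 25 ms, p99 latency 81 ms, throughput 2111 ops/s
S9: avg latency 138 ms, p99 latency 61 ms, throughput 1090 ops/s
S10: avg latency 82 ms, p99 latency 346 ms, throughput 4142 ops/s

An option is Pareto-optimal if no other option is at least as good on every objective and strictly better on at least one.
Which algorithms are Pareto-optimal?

S1, S2, S4, S5, S6, S8, S9, S10

S1: not dominated (best avg latency).
S2: not dominated (best throughput).
S3: dominated by S8 (avg latency 25≤75, p99 latency 81≤242, throughput 2111≥1683).
S4: not dominated.
S5: not dominated.
S6: not dominated (best p99 latency).
S7: dominated by S1 (avg latency 12≤24, p99 latency 442≤626, throughput 3389≥1462).
S8: not dominated.
S9: not dominated.
S10: not dominated.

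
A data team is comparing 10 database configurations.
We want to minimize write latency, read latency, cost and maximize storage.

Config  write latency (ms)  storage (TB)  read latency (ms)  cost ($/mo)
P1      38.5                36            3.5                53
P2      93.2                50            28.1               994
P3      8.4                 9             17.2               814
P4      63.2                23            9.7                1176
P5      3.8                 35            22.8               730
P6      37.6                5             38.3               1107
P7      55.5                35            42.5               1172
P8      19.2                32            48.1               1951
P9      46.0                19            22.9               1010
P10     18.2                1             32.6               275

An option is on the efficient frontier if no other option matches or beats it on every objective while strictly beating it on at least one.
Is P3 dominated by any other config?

P1: worse on write latency (38.5 vs 8.4).
P2: worse on write latency (93.2 vs 8.4).
P4: worse on write latency (63.2 vs 8.4).
P5: worse on read latency (22.8 vs 17.2).
P6: worse on write latency (37.6 vs 8.4).
P7: worse on write latency (55.5 vs 8.4).
P8: worse on write latency (19.2 vs 8.4).
P9: worse on write latency (46.0 vs 8.4).
P10: worse on write latency (18.2 vs 8.4).
No option is at least as good as P3 on every objective and strictly better on one.

No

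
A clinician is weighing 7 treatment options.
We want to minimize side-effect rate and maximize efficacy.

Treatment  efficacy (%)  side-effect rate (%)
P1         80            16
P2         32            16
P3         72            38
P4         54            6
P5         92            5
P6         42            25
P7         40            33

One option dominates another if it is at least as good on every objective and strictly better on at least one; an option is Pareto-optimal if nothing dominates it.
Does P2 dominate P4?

No

P2 vs P4: P2 is worse on efficacy (32 vs 54), so it does not dominate P4.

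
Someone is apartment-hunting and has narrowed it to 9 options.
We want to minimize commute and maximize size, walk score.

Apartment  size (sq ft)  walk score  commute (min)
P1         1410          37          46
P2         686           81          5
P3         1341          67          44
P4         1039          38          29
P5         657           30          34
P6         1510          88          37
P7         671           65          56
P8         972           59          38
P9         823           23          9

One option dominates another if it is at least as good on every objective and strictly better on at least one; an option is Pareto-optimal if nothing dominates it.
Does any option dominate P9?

P1: worse on commute (46 vs 9).
P2: worse on size (686 vs 823).
P3: worse on commute (44 vs 9).
P4: worse on commute (29 vs 9).
P5: worse on size (657 vs 823).
P6: worse on commute (37 vs 9).
P7: worse on size (671 vs 823).
P8: worse on commute (38 vs 9).
No option is at least as good as P9 on every objective and strictly better on one.

No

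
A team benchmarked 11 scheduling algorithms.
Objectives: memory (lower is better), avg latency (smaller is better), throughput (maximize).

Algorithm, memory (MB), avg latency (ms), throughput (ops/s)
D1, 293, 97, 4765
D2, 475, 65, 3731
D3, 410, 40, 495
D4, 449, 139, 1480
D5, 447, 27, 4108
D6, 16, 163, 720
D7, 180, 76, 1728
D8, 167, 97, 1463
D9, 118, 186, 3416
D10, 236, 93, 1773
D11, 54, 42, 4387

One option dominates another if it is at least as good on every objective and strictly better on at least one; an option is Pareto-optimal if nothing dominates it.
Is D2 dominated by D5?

Yes

D5 vs D2: memory 447≤475, avg latency 27≤65, throughput 4108≥3731 — D5 is at least as good on every objective with at least one strict improvement.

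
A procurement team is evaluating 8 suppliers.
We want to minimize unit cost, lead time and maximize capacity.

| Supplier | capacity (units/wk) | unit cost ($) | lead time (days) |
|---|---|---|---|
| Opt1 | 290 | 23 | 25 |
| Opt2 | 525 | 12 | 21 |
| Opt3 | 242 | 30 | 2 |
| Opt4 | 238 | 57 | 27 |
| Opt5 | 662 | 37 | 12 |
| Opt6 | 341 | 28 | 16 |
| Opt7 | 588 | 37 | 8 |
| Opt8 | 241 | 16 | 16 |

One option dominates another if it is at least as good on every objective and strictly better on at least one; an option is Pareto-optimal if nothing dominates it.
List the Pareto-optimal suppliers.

Opt1: dominated by Opt2 (capacity 525≥290, unit cost 12≤23, lead time 21≤25).
Opt2: not dominated (best unit cost).
Opt3: not dominated (best lead time).
Opt4: dominated by Opt1 (capacity 290≥238, unit cost 23≤57, lead time 25≤27).
Opt5: not dominated (best capacity).
Opt6: not dominated.
Opt7: not dominated.
Opt8: not dominated.

Opt2, Opt3, Opt5, Opt6, Opt7, Opt8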